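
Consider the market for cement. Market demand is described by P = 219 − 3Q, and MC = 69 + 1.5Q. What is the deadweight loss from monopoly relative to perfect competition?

DWL = 400

Under competition P = MC: 219 − 3Q = 69 + 1.5Q ⇒ Q = 100/3, P = 119.
The monopolist equates marginal revenue to marginal cost: 219 − 6Q = 69 + 1.5Q, so Q = 20. From demand, P = 159.
CS = ½·(219 − 119)·100/3 = 5000/3; PS = (119·100/3 − 69·100/3 − ½·1.5·(100/3)²) = 2500/3; TS = 2500.
CS = ½·(219 − 159)·20 = 600; PS = (159·20 − 69·20 − ½·1.5·20²) = 1500; TS = 2100.
DWL = 2500 − 2100 = 400.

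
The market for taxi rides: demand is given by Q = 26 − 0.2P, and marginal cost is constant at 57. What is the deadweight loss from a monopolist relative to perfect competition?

DWL = 133.225

Inverting demand: P = 130 − 5Q.
Competitive firms price at marginal cost: P = 57, giving Q = 14.6.
The monopolist equates marginal revenue to marginal cost: 130 − 10Q = 57, so Q = 7.3. From demand, P = 93.5.
DWL is the triangle between Q = 7.3 and Q = 14.6: ½·(14.6 − 7.3)·(93.5 − 57) = 133.225.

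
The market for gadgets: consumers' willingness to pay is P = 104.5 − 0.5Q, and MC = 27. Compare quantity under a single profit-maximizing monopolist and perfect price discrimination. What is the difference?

Monopoly sets MR = MC: 104.5 − Q = 27 ⇒ Q = 77.5, P = 104.5 − 0.5·77.5 = 65.75.
A perfectly discriminating monopolist sells every unit with P(Q) ≥ MC(Q), so output equals the competitive quantity Q = 155. Each buyer pays their reservation price, so CS = 0 and the firm captures all surplus.
Change in quantity: 155 − 77.5 = 77.5.

Q rises by 77.5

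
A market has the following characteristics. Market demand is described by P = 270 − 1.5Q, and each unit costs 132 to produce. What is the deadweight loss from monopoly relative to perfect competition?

Under competition P = MC = 132, so Q = (270 − 132)/1.5 = 92.
The monopolist equates marginal revenue to marginal cost: 270 − 3Q = 132, so Q = 46. From demand, P = 201.
DWL is the triangle between Q = 46 and Q = 92: ½·(92 − 46)·(201 − 132) = 1587.

DWL = 1587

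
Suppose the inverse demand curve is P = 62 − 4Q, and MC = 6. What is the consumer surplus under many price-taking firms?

CS = 392

Under competition P = MC = 6, so Q = (62 − 6)/4 = 14.
CS = ½·(62 − 6)·14 = 392.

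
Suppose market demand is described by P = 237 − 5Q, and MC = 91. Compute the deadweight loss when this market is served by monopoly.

Competitive firms price at marginal cost: P = 91, giving Q = 29.2.
A monopolist chooses Q where MR = MC. MR = 237 − 10Q; setting this equal to 91 gives Q = 14.6 and P = 164.
DWL is the triangle between Q = 14.6 and Q = 29.2: ½·(29.2 − 14.6)·(164 − 91) = 532.9.

DWL = 532.9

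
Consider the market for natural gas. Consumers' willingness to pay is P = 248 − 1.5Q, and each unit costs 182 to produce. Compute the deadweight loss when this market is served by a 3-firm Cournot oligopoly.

Under competition P = MC = 182, so Q = (248 − 182)/1.5 = 44.
In a 3-firm Cournot equilibrium, symmetry and the first-order condition give q = (248 − 182)/(6) = 11. So Q = 33 and P = 198.5.
DWL is the triangle between Q = 33 and Q = 44: ½·(44 − 33)·(198.5 − 182) = 90.75.

DWL = 90.75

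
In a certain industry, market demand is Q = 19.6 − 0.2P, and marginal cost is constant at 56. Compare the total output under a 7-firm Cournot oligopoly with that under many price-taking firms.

Cournot: Q = 7.35; Competition: Q = 8.4

Inverting demand: P = 98 − 5Q.
Cournot with 7 identical firms: the symmetric best-response condition is 98 − 40q = 56. Each firm produces q = 1.05, total output Q = 7.35, price P = 61.25.
Perfect competition: P = MC = 56, so 98 − 5Q = 56 and Q = 8.4.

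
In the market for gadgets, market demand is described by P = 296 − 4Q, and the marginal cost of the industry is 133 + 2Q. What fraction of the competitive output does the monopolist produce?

A monopolist chooses Q where MR = MC. MR = 296 − 8Q; setting this equal to 133 + 2Q gives Q = 16.3 and P = 230.8.
Under competition P = MC: 296 − 4Q = 133 + 2Q ⇒ Q = 163/6, P = 562/3.
Ratio Q_m/Q_c = 16.3/(163/6) = 0.6.

Q_m/Q_c = 0.6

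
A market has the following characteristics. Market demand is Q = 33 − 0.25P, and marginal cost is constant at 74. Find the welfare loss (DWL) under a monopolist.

Inverting demand: P = 132 − 4Q.
Under competition P = MC = 74, so Q = (132 − 74)/4 = 14.5.
The monopolist equates marginal revenue to marginal cost: 132 − 8Q = 74, so Q = 7.25. From demand, P = 103.
DWL is the triangle between Q = 7.25 and Q = 14.5: ½·(14.5 − 7.25)·(103 − 74) = 105.125.

DWL = 105.125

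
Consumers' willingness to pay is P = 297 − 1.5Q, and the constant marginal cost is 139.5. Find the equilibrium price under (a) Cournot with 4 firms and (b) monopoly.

Cournot: P = 171; Monopoly: P = 218.25

In a 4-firm Cournot equilibrium, symmetry and the first-order condition give q = (297 − 139.5)/(7.5) = 21. So Q = 84 and P = 171.
The monopolist equates marginal revenue to marginal cost: 297 − 3Q = 139.5, so Q = 52.5. From demand, P = 218.25.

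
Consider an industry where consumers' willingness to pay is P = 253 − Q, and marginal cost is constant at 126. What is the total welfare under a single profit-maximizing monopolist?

A monopolist chooses Q where MR = MC. MR = 253 − 2Q; setting this equal to 126 gives Q = 63.5 and P = 189.5.
CS = ½·(253 − 189.5)·63.5 = 2016.125; PS = (189.5 − 126)·63.5 = 4032.25; TS = 6048.375.

TS = 6048.375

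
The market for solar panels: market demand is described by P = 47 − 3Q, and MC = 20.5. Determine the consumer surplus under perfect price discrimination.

A perfectly discriminating monopolist sells every unit with P(Q) ≥ MC(Q), so output equals the competitive quantity Q = 53/6. Each buyer pays their reservation price, so CS = 0 and the firm captures all surplus.
CS = 0.

CS = 0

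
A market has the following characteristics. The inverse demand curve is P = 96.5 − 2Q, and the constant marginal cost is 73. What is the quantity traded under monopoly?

Q = 5.875

The monopolist equates marginal revenue to marginal cost: 96.5 − 4Q = 73, so Q = 5.875. From demand, P = 84.75.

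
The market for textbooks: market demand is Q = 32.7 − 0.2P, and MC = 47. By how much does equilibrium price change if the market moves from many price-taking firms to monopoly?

Equilibrium price rises by 58.25

Inverting demand: P = 163.5 − 5Q.
Under competition P = MC = 47, so Q = (163.5 − 47)/5 = 23.3.
Monopoly sets MR = MC: 163.5 − 10Q = 47 ⇒ Q = 11.65, P = 163.5 − 5·11.65 = 105.25.
Change in equilibrium price: 105.25 − 47 = 58.25.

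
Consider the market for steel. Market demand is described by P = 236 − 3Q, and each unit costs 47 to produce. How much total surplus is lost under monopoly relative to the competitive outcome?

Under competition P = MC = 47, so Q = (236 − 47)/3 = 63.
Monopoly sets MR = MC: 236 − 6Q = 47 ⇒ Q = 31.5, P = 236 − 3·31.5 = 141.5.
DWL is the triangle between Q = 31.5 and Q = 63: ½·(63 − 31.5)·(141.5 − 47) = 1488.375.

DWL = 1488.375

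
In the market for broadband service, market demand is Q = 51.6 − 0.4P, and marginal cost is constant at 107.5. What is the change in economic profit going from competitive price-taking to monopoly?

Inverting demand: P = 129 − 2.5Q.
Under competition P = MC = 107.5, so Q = (129 − 107.5)/2.5 = 8.6.
Profit = (107.5 − 107.5)·8.6 = 0.
Monopoly sets MR = MC: 129 − 5Q = 107.5 ⇒ Q = 4.3, P = 129 − 2.5·4.3 = 118.25.
Profit = (118.25 − 107.5)·4.3 = 46.225.
Change in economic profit: 46.225 − 0 = 46.225.

Economic profit rises by 46.225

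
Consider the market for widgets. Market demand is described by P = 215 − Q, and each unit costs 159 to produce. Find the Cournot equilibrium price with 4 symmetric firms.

With 4 symmetric Cournot firms, each firm's FOC gives 215 − 5q = 159, so q = 11.2, Q = 4·11.2 = 44.8, and P = 170.2.

P = 170.2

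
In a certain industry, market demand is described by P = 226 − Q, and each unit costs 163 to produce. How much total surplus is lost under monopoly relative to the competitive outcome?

Perfect competition: P = MC = 163, so 226 − Q = 163 and Q = 63.
Monopoly sets MR = MC: 226 − 2Q = 163 ⇒ Q = 31.5, P = 226 − 31.5 = 194.5.
DWL is the triangle between Q = 31.5 and Q = 63: ½·(63 − 31.5)·(194.5 − 163) = 496.125.

DWL = 496.125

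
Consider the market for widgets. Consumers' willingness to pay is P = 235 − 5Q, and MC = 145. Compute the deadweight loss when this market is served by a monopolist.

Perfect competition: P = MC = 145, so 235 − 5Q = 145 and Q = 18.
Monopoly sets MR = MC: 235 − 10Q = 145 ⇒ Q = 9, P = 235 − 5·9 = 190.
DWL is the triangle between Q = 9 and Q = 18: ½·(18 − 9)·(190 − 145) = 202.5.

DWL = 202.5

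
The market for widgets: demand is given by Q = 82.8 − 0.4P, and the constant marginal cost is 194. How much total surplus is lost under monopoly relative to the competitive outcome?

Inverting demand: P = 207 − 2.5Q.
Perfect competition: P = MC = 194, so 207 − 2.5Q = 194 and Q = 5.2.
Monopoly sets MR = MC: 207 − 5Q = 194 ⇒ Q = 2.6, P = 207 − 2.5·2.6 = 200.5.
DWL is the triangle between Q = 2.6 and Q = 5.2: ½·(5.2 − 2.6)·(200.5 − 194) = 8.45.

DWL = 8.45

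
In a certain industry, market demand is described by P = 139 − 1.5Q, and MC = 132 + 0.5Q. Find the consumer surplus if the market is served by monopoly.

CS = 3

A monopolist chooses Q where MR = MC. MR = 139 − 3Q; setting this equal to 132 + 0.5Q gives Q = 2 and P = 136.
CS = ½·(139 − 136)·2 = 3.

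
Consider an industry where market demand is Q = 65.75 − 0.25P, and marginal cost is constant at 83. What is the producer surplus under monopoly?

Inverting demand: P = 263 − 4Q.
A monopolist chooses Q where MR = MC. MR = 263 − 8Q; setting this equal to 83 gives Q = 22.5 and P = 173.
PS = (173 − 83)·22.5 = 2025.

PS = 2025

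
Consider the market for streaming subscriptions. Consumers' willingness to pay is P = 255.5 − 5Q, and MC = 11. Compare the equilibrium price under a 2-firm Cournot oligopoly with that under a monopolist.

With 2 symmetric Cournot firms, each firm's FOC gives 255.5 − 15q = 11, so q = 16.3, Q = 2·16.3 = 32.6, and P = 92.5.
The monopolist equates marginal revenue to marginal cost: 255.5 − 10Q = 11, so Q = 24.45. From demand, P = 133.25.

Cournot: P = 92.5; Monopoly: P = 133.25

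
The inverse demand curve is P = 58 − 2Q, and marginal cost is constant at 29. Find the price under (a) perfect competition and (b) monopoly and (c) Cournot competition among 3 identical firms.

Competitive firms price at marginal cost: P = 29, giving Q = 14.5.
A monopolist chooses Q where MR = MC. MR = 58 − 4Q; setting this equal to 29 gives Q = 7.25 and P = 43.5.
With 3 symmetric Cournot firms, each firm's FOC gives 58 − 8q = 29, so q = 3.625, Q = 3·3.625 = 10.875, and P = 36.25.

Competition: P = 29; Monopoly: P = 43.5; Cournot: P = 36.25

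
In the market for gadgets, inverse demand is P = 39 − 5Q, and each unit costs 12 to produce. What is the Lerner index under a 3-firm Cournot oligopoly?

Lerner index = 0.36

With 3 symmetric Cournot firms, each firm's FOC gives 39 − 20q = 12, so q = 1.35, Q = 3·1.35 = 4.05, and P = 18.75.
Lerner index = (P − MC)/P = (18.75 − 12)/18.75 = 0.36.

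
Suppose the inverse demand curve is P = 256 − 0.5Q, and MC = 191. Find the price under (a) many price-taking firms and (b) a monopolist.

Competitive firms price at marginal cost: P = 191, giving Q = 130.
The monopolist equates marginal revenue to marginal cost: 256 − Q = 191, so Q = 65. From demand, P = 223.5.

Competition: P = 191; Monopoly: P = 223.5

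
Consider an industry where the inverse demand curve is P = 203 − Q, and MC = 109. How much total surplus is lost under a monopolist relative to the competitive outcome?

Perfect competition: P = MC = 109, so 203 − Q = 109 and Q = 94.
A monopolist chooses Q where MR = MC. MR = 203 − 2Q; setting this equal to 109 gives Q = 47 and P = 156.
DWL is the triangle between Q = 47 and Q = 94: ½·(94 − 47)·(156 − 109) = 1104.5.

DWL = 1104.5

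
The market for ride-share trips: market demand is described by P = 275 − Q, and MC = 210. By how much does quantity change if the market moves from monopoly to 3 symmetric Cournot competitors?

Monopoly sets MR = MC: 275 − 2Q = 210 ⇒ Q = 32.5, P = 275 − 32.5 = 242.5.
With 3 symmetric Cournot firms, each firm's FOC gives 275 − 4q = 210, so q = 16.25, Q = 3·16.25 = 48.75, and P = 226.25.
Change in quantity: 48.75 − 32.5 = 16.25.

Q rises by 16.25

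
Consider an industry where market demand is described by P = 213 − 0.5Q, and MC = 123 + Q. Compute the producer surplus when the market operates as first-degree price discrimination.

Under first-degree price discrimination the firm charges each unit its demand price and produces up to where P = MC, i.e. Q = 60. Consumer surplus is zero; producer surplus equals total surplus.
PS = ½·(213 − 123)·60 = 2700.

PS = 2700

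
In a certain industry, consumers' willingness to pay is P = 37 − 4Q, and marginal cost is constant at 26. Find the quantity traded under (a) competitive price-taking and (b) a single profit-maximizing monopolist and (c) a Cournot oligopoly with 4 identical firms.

Competitive firms price at marginal cost: P = 26, giving Q = 2.75.
A monopolist chooses Q where MR = MC. MR = 37 − 8Q; setting this equal to 26 gives Q = 1.375 and P = 31.5.
With 4 symmetric Cournot firms, each firm's FOC gives 37 − 20q = 26, so q = 0.55, Q = 4·0.55 = 2.2, and P = 28.2.

Competition: Q = 2.75; Monopoly: Q = 1.375; Cournot: Q = 2.2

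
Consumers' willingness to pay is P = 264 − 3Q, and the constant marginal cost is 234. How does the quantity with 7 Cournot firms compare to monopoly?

Cournot: Q = 8.75; Monopoly: Q = 5

In a 7-firm Cournot equilibrium, symmetry and the first-order condition give q = (264 − 234)/(24) = 1.25. So Q = 8.75 and P = 237.75.
A monopolist chooses Q where MR = MC. MR = 264 − 6Q; setting this equal to 234 gives Q = 5 and P = 249.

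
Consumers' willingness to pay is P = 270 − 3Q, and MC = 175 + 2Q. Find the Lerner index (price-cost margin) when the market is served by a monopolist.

Lerner index = 0.152

Monopoly sets MR = MC: 270 − 6Q = 175 + 2Q ⇒ Q = 11.875, P = 270 − 3·11.875 = 234.375.
Lerner index = (P − MC)/P = (234.375 − 198.75)/234.375 = 0.152.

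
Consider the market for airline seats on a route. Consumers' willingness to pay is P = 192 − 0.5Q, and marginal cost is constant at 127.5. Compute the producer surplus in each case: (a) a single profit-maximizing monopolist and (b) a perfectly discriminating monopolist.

A monopolist chooses Q where MR = MC. MR = 192 − Q; setting this equal to 127.5 gives Q = 64.5 and P = 159.75.
PS = (159.75 − 127.5)·64.5 = 2080.125.
A perfectly discriminating monopolist sells every unit with P(Q) ≥ MC(Q), so output equals the competitive quantity Q = 129. Each buyer pays their reservation price, so CS = 0 and the firm captures all surplus.
PS = ½·(192 − 127.5)·129 = 4160.25.

Monopoly: PS = 2080.125; Perfect PD: PS = 4160.25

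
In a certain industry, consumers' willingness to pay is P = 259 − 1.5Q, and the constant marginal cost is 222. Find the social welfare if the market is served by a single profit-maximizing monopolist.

TS = 342.25

The monopolist equates marginal revenue to marginal cost: 259 − 3Q = 222, so Q = 37/3. From demand, P = 240.5.
CS = ½·(259 − 240.5)·37/3 = 1369/12; PS = (240.5 − 222)·37/3 = 1369/6; TS = 342.25.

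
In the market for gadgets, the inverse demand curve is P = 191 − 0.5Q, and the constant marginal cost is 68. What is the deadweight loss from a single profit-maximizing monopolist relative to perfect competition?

Perfect competition: P = MC = 68, so 191 − 0.5Q = 68 and Q = 246.
A monopolist chooses Q where MR = MC. MR = 191 − Q; setting this equal to 68 gives Q = 123 and P = 129.5.
DWL is the triangle between Q = 123 and Q = 246: ½·(246 − 123)·(129.5 − 68) = 3782.25.

DWL = 3782.25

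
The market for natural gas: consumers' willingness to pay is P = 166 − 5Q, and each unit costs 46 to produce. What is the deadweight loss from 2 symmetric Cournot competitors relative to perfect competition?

DWL = 160

Competitive firms price at marginal cost: P = 46, giving Q = 24.
Cournot with 2 identical firms: the symmetric best-response condition is 166 − 15q = 46. Each firm produces q = 8, total output Q = 16, price P = 86.
DWL is the triangle between Q = 16 and Q = 24: ½·(24 − 16)·(86 − 46) = 160.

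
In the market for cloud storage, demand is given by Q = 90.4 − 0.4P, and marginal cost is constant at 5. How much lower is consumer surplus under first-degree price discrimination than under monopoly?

Inverting demand: P = 226 − 2.5Q.
The monopolist equates marginal revenue to marginal cost: 226 − 5Q = 5, so Q = 44.2. From demand, P = 115.5.
CS = ½·(226 − 115.5)·44.2 = 2442.05.
Under first-degree price discrimination the firm charges each unit its demand price and produces up to where P = MC, i.e. Q = 88.4. Consumer surplus is zero; producer surplus equals total surplus.
CS = 0.
Change in consumer surplus: 0 − 2442.05 = −2442.05.

CS falls by 2442.05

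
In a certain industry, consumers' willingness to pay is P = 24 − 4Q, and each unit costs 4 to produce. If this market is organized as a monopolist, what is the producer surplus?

Monopoly sets MR = MC: 24 − 8Q = 4 ⇒ Q = 2.5, P = 24 − 4·2.5 = 14.
PS = (14 − 4)·2.5 = 25.

PS = 25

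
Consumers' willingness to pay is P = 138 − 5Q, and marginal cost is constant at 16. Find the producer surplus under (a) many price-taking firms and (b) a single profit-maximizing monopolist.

Perfect competition: P = MC = 16, so 138 − 5Q = 16 and Q = 24.4.
PS = (16 − 16)·24.4 = 0.
A monopolist chooses Q where MR = MC. MR = 138 − 10Q; setting this equal to 16 gives Q = 12.2 and P = 77.
PS = (77 − 16)·12.2 = 744.2.

Competition: PS = 0; Monopoly: PS = 744.2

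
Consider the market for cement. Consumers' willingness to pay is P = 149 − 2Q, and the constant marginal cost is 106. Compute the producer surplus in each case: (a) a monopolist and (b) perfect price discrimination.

Monopoly: PS = 231.125; Perfect PD: PS = 462.25

A monopolist chooses Q where MR = MC. MR = 149 − 4Q; setting this equal to 106 gives Q = 10.75 and P = 127.5.
PS = (127.5 − 106)·10.75 = 231.125.
A perfectly discriminating monopolist sells every unit with P(Q) ≥ MC(Q), so output equals the competitive quantity Q = 21.5. Each buyer pays their reservation price, so CS = 0 and the firm captures all surplus.
PS = ½·(149 − 106)·21.5 = 462.25.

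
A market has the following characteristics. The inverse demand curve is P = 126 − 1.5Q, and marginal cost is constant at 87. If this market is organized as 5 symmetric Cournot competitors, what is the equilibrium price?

With 5 symmetric Cournot firms, each firm's FOC gives 126 − 9q = 87, so q = 13/3, Q = 5·13/3 = 65/3, and P = 93.5.

P = 93.5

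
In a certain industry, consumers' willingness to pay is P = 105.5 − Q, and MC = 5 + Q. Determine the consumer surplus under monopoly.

The monopolist equates marginal revenue to marginal cost: 105.5 − 2Q = 5 + Q, so Q = 33.5. From demand, P = 72.
CS = ½·(105.5 − 72)·33.5 = 561.125.

CS = 561.125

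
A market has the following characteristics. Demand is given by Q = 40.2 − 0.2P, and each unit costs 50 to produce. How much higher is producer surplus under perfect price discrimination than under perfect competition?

PS rises by 2280.1

Inverting demand: P = 201 − 5Q.
Competitive firms price at marginal cost: P = 50, giving Q = 30.2.
PS = (50 − 50)·30.2 = 0.
Under first-degree price discrimination the firm charges each unit its demand price and produces up to where P = MC, i.e. Q = 30.2. Consumer surplus is zero; producer surplus equals total surplus.
PS = ½·(201 − 50)·30.2 = 2280.1.
Change in producer surplus: 2280.1 − 0 = 2280.1.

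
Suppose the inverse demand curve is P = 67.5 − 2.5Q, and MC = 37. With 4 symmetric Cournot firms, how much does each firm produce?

q_i = 2.44

Cournot with 4 identical firms: the symmetric best-response condition is 67.5 − 12.5q = 37. Each firm produces q = 2.44, total output Q = 9.76, price P = 43.1.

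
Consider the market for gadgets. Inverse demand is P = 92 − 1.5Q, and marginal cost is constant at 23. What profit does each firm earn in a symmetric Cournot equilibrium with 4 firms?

Cournot with 4 identical firms: the symmetric best-response condition is 92 − 7.5q = 23. Each firm produces q = 9.2, total output Q = 36.8, price P = 36.8.
Each firm's profit = (36.8 − 23)·9.2 = 126.96.

π_i = 126.96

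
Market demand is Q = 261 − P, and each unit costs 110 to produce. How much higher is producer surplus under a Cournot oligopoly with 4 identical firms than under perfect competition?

PS rises by 3648.16

Inverting demand: P = 261 − Q.
Perfect competition: P = MC = 110, so 261 − Q = 110 and Q = 151.
PS = (110 − 110)·151 = 0.
With 4 symmetric Cournot firms, each firm's FOC gives 261 − 5q = 110, so q = 30.2, Q = 4·30.2 = 120.8, and P = 140.2.
PS = (140.2 − 110)·120.8 = 3648.16.
Change in producer surplus: 3648.16 − 0 = 3648.16.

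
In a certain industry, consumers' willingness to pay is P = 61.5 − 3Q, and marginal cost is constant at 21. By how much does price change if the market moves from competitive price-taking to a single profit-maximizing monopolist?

P rises by 20.25

Perfect competition: P = MC = 21, so 61.5 − 3Q = 21 and Q = 13.5.
The monopolist equates marginal revenue to marginal cost: 61.5 − 6Q = 21, so Q = 6.75. From demand, P = 41.25.
Change in price: 41.25 − 21 = 20.25.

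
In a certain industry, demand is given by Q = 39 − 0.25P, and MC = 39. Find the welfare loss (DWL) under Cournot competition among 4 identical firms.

DWL = 68.445

Inverting demand: P = 156 − 4Q.
Competitive firms price at marginal cost: P = 39, giving Q = 29.25.
In a 4-firm Cournot equilibrium, symmetry and the first-order condition give q = (156 − 39)/(20) = 5.85. So Q = 23.4 and P = 62.4.
DWL is the triangle between Q = 23.4 and Q = 29.25: ½·(29.25 − 23.4)·(62.4 − 39) = 68.445.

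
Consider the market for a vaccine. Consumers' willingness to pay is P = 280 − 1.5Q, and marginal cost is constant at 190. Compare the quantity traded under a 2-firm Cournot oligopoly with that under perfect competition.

Cournot: Q = 40; Competition: Q = 60

With 2 symmetric Cournot firms, each firm's FOC gives 280 − 4.5q = 190, so q = 20, Q = 2·20 = 40, and P = 220.
Competitive firms price at marginal cost: P = 190, giving Q = 60.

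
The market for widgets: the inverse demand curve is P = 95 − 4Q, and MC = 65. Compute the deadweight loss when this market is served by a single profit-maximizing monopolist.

Under competition P = MC = 65, so Q = (95 − 65)/4 = 7.5.
The monopolist equates marginal revenue to marginal cost: 95 − 8Q = 65, so Q = 3.75. From demand, P = 80.
DWL is the triangle between Q = 3.75 and Q = 7.5: ½·(7.5 − 3.75)·(80 − 65) = 28.125.

DWL = 28.125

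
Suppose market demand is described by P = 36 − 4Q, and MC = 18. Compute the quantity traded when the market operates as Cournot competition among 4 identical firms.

Q = 3.6

With 4 symmetric Cournot firms, each firm's FOC gives 36 − 20q = 18, so q = 0.9, Q = 4·0.9 = 3.6, and P = 21.6.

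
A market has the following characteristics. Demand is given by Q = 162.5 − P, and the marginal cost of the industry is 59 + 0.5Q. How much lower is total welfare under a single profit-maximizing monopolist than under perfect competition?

Inverting demand: P = 162.5 − Q.
Competitive equilibrium sets price equal to marginal cost: 162.5 − Q = 59 + 0.5Q, so Q = 69 and P = 93.5.
CS = ½·(162.5 − 93.5)·69 = 2380.5; PS = (93.5·69 − 59·69 − ½·0.5·69²) = 1190.25; TS = 3570.75.
The monopolist equates marginal revenue to marginal cost: 162.5 − 2Q = 59 + 0.5Q, so Q = 41.4. From demand, P = 121.1.
CS = ½·(162.5 − 121.1)·41.4 = 856.98; PS = (121.1·41.4 − 59·41.4 − ½·0.5·41.4²) = 2142.45; TS = 2999.43.
Change in total welfare: 2999.43 − 3570.75 = −571.32.

TS falls by 571.32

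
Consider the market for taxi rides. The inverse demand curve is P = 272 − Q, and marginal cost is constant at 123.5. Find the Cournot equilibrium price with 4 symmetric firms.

P = 153.2

In a 4-firm Cournot equilibrium, symmetry and the first-order condition give q = (272 − 123.5)/(5) = 29.7. So Q = 118.8 and P = 153.2.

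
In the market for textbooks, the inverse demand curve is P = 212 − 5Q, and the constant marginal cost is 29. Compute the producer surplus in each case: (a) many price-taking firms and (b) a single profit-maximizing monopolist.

Under competition P = MC = 29, so Q = (212 − 29)/5 = 36.6.
PS = (29 − 29)·36.6 = 0.
The monopolist equates marginal revenue to marginal cost: 212 − 10Q = 29, so Q = 18.3. From demand, P = 120.5.
PS = (120.5 − 29)·18.3 = 1674.45.

Competition: PS = 0; Monopoly: PS = 1674.45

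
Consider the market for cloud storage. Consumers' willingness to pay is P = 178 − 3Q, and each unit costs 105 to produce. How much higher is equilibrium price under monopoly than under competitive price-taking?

P rises by 36.5

Under competition P = MC = 105, so Q = (178 − 105)/3 = 73/3.
The monopolist equates marginal revenue to marginal cost: 178 − 6Q = 105, so Q = 73/6. From demand, P = 141.5.
Change in equilibrium price: 141.5 − 105 = 36.5.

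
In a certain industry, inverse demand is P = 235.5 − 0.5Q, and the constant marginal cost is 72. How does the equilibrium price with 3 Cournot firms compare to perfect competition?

In a 3-firm Cournot equilibrium, symmetry and the first-order condition give q = (235.5 − 72)/(2) = 81.75. So Q = 245.25 and P = 112.875.
Perfect competition: P = MC = 72, so 235.5 − 0.5Q = 72 and Q = 327.

Cournot: P = 112.875; Competition: P = 72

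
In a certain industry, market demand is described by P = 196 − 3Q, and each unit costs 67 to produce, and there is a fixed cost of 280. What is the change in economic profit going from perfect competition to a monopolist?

Perfect competition: P = MC = 67, so 196 − 3Q = 67 and Q = 43.
Profit = (67 − 67)·43 − 280 = −280.
A monopolist chooses Q where MR = MC. MR = 196 − 6Q; setting this equal to 67 gives Q = 21.5 and P = 131.5.
Profit = (131.5 − 67)·21.5 − 280 = 1106.75.
Change in economic profit: 1106.75 − −280 = 1386.75.

Economic profit rises by 1386.75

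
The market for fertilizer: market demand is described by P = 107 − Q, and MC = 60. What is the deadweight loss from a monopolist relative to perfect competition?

Under competition P = MC = 60, so Q = (107 − 60)/1 = 47.
The monopolist equates marginal revenue to marginal cost: 107 − 2Q = 60, so Q = 23.5. From demand, P = 83.5.
DWL is the triangle between Q = 23.5 and Q = 47: ½·(47 − 23.5)·(83.5 − 60) = 276.125.

DWL = 276.125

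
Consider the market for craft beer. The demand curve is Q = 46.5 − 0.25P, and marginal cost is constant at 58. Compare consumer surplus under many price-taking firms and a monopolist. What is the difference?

Consumer surplus falls by 1536

Inverting demand: P = 186 − 4Q.
Under competition P = MC = 58, so Q = (186 − 58)/4 = 32.
CS = ½·(186 − 58)·32 = 2048.
Monopoly sets MR = MC: 186 − 8Q = 58 ⇒ Q = 16, P = 186 − 4·16 = 122.
CS = ½·(186 − 122)·16 = 512.
Change in consumer surplus: 512 − 2048 = −1536.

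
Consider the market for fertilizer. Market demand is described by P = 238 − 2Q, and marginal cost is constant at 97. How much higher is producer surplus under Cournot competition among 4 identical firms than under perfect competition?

PS rises by 1590.48

Perfect competition: P = MC = 97, so 238 − 2Q = 97 and Q = 70.5.
PS = (97 − 97)·70.5 = 0.
In a 4-firm Cournot equilibrium, symmetry and the first-order condition give q = (238 − 97)/(10) = 14.1. So Q = 56.4 and P = 125.2.
PS = (125.2 − 97)·56.4 = 1590.48.
Change in producer surplus: 1590.48 − 0 = 1590.48.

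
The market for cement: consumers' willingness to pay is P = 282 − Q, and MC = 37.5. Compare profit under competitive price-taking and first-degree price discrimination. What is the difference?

Perfect competition: P = MC = 37.5, so 282 − Q = 37.5 and Q = 244.5.
Profit = (37.5 − 37.5)·244.5 = 0.
With perfect price discrimination, output is the efficient level Q = 244.5 (where demand meets MC), but every buyer pays their willingness to pay: CS = 0 and PS = total surplus.
PS equals the full surplus area, 29890.125. Profit = 29890.125 = 29890.125.
Change in profit: 29890.125 − 0 = 29890.125.

Profit rises by 29890.125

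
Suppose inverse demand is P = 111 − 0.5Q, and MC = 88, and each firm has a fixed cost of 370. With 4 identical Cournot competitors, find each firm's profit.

π_i = −327.68

In a 4-firm Cournot equilibrium, symmetry and the first-order condition give q = (111 − 88)/(2.5) = 9.2. So Q = 36.8 and P = 92.6.
Each firm's profit = (92.6 − 88)·9.2 − 370 = −327.68.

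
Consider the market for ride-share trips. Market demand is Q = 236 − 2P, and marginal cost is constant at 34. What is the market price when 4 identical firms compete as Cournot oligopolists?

P = 50.8

Inverting demand: P = 118 − 0.5Q.
With 4 symmetric Cournot firms, each firm's FOC gives 118 − 2.5q = 34, so q = 33.6, Q = 4·33.6 = 134.4, and P = 50.8.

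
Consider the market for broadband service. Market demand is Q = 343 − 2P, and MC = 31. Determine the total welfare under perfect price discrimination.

Inverting demand: P = 171.5 − 0.5Q.
With perfect price discrimination, output is the efficient level Q = 281 (where demand meets MC), but every buyer pays their willingness to pay: CS = 0 and PS = total surplus.
TS = 19740.25 (equal to competitive TS).

TS = 19740.25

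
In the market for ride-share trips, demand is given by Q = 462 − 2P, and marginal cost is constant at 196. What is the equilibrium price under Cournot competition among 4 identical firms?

Inverting demand: P = 231 − 0.5Q.
Cournot with 4 identical firms: the symmetric best-response condition is 231 − 2.5q = 196. Each firm produces q = 14, total output Q = 56, price P = 203.

P = 203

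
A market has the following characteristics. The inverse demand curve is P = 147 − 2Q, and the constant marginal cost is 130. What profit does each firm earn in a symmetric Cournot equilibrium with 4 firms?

π_i = 5.78

Cournot with 4 identical firms: the symmetric best-response condition is 147 − 10q = 130. Each firm produces q = 1.7, total output Q = 6.8, price P = 133.4.
Each firm's profit = (133.4 − 130)·1.7 = 5.78.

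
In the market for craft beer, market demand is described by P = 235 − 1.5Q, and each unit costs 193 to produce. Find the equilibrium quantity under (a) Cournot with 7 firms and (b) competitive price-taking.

With 7 symmetric Cournot firms, each firm's FOC gives 235 − 12q = 193, so q = 3.5, Q = 7·3.5 = 24.5, and P = 198.25.
Competitive firms price at marginal cost: P = 193, giving Q = 28.

Cournot: Q = 24.5; Competition: Q = 28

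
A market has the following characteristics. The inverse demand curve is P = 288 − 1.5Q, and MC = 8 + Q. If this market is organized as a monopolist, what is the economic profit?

The monopolist equates marginal revenue to marginal cost: 288 − 3Q = 8 + Q, so Q = 70. From demand, P = 183.
Profit = 183·70 − (8·70 + ½·1·70²) = 9800.

Profit = 9800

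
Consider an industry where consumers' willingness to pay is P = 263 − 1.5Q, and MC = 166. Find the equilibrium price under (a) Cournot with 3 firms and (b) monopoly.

Cournot: P = 190.25; Monopoly: P = 214.5

With 3 symmetric Cournot firms, each firm's FOC gives 263 − 6q = 166, so q = 97/6, Q = 3·97/6 = 48.5, and P = 190.25.
A monopolist chooses Q where MR = MC. MR = 263 − 3Q; setting this equal to 166 gives Q = 97/3 and P = 214.5.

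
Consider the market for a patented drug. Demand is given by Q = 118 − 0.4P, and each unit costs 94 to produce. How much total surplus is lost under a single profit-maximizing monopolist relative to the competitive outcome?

Inverting demand: P = 295 − 2.5Q.
Under competition P = MC = 94, so Q = (295 − 94)/2.5 = 80.4.
The monopolist equates marginal revenue to marginal cost: 295 − 5Q = 94, so Q = 40.2. From demand, P = 194.5.
DWL is the triangle between Q = 40.2 and Q = 80.4: ½·(80.4 − 40.2)·(194.5 − 94) = 2020.05.

DWL = 2020.05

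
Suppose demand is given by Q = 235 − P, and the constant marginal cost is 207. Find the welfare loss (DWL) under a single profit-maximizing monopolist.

DWL = 98

Inverting demand: P = 235 − Q.
Competitive firms price at marginal cost: P = 207, giving Q = 28.
Monopoly sets MR = MC: 235 − 2Q = 207 ⇒ Q = 14, P = 235 − 14 = 221.
DWL is the triangle between Q = 14 and Q = 28: ½·(28 − 14)·(221 − 207) = 98.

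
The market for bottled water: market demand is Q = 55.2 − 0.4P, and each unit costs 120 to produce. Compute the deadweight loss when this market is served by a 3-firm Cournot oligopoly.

Inverting demand: P = 138 − 2.5Q.
Competitive firms price at marginal cost: P = 120, giving Q = 7.2.
Cournot with 3 identical firms: the symmetric best-response condition is 138 − 10q = 120. Each firm produces q = 1.8, total output Q = 5.4, price P = 124.5.
DWL is the triangle between Q = 5.4 and Q = 7.2: ½·(7.2 − 5.4)·(124.5 − 120) = 4.05.

DWL = 4.05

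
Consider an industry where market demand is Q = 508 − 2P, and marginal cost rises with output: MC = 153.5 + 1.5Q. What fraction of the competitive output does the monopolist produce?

Q_m/Q_c = 0.8

Inverting demand: P = 254 − 0.5Q.
The monopolist equates marginal revenue to marginal cost: 254 − Q = 153.5 + 1.5Q, so Q = 40.2. From demand, P = 233.9.
Under competition P = MC: 254 − 0.5Q = 153.5 + 1.5Q ⇒ Q = 50.25, P = 228.875.
Ratio Q_m/Q_c = 40.2/50.25 = 0.8.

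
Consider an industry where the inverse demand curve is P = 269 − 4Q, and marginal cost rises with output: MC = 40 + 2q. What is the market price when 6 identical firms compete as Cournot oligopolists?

P = 85.8

With 6 symmetric Cournot firms, each firm's FOC gives 269 − 28q = 40 + 2q, so q = 229/30, Q = 6·229/30 = 45.8, and P = 85.8.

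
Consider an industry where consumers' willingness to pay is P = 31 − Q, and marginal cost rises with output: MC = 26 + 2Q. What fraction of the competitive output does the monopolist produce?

Q_m/Q_c = 0.75

A monopolist chooses Q where MR = MC. MR = 31 − 2Q; setting this equal to 26 + 2Q gives Q = 1.25 and P = 29.75.
Under competition P = MC: 31 − Q = 26 + 2Q ⇒ Q = 5/3, P = 88/3.
Ratio Q_m/Q_c = 1.25/(5/3) = 0.75.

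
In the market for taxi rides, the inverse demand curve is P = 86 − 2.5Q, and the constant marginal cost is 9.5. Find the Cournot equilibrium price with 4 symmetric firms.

P = 24.8

With 4 symmetric Cournot firms, each firm's FOC gives 86 − 12.5q = 9.5, so q = 6.12, Q = 4·6.12 = 24.48, and P = 24.8.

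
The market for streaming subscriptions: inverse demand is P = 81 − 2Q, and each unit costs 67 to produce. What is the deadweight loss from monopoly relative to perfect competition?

Under competition P = MC = 67, so Q = (81 − 67)/2 = 7.
A monopolist chooses Q where MR = MC. MR = 81 − 4Q; setting this equal to 67 gives Q = 3.5 and P = 74.
DWL is the triangle between Q = 3.5 and Q = 7: ½·(7 − 3.5)·(74 − 67) = 12.25.

DWL = 12.25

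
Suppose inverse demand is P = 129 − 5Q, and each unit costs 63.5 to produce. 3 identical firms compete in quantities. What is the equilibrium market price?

Cournot with 3 identical firms: the symmetric best-response condition is 129 − 20q = 63.5. Each firm produces q = 3.275, total output Q = 9.825, price P = 79.875.

P = 79.875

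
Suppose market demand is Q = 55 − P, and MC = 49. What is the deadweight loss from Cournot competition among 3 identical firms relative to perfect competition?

DWL = 1.125

Inverting demand: P = 55 − Q.
Perfect competition: P = MC = 49, so 55 − Q = 49 and Q = 6.
In a 3-firm Cournot equilibrium, symmetry and the first-order condition give q = (55 − 49)/(4) = 1.5. So Q = 4.5 and P = 50.5.
DWL is the triangle between Q = 4.5 and Q = 6: ½·(6 − 4.5)·(50.5 − 49) = 1.125.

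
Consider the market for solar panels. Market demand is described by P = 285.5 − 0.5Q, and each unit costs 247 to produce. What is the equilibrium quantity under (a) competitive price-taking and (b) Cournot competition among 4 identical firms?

Perfect competition: P = MC = 247, so 285.5 − 0.5Q = 247 and Q = 77.
With 4 symmetric Cournot firms, each firm's FOC gives 285.5 − 2.5q = 247, so q = 15.4, Q = 4·15.4 = 61.6, and P = 254.7.

Competition: Q = 77; Cournot: Q = 61.6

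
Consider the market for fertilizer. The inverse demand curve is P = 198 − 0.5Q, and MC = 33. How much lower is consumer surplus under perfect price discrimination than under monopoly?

Consumer surplus falls by 6806.25

The monopolist equates marginal revenue to marginal cost: 198 − Q = 33, so Q = 165. From demand, P = 115.5.
CS = ½·(198 − 115.5)·165 = 6806.25.
Under first-degree price discrimination the firm charges each unit its demand price and produces up to where P = MC, i.e. Q = 330. Consumer surplus is zero; producer surplus equals total surplus.
CS = 0.
Change in consumer surplus: 0 − 6806.25 = −6806.25.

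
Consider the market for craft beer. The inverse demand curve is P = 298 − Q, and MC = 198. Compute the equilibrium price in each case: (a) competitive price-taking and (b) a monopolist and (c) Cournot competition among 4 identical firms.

Competition: P = 198; Monopoly: P = 248; Cournot: P = 218

Under competition P = MC = 198, so Q = (298 − 198)/1 = 100.
Monopoly sets MR = MC: 298 − 2Q = 198 ⇒ Q = 50, P = 298 − 50 = 248.
In a 4-firm Cournot equilibrium, symmetry and the first-order condition give q = (298 − 198)/(5) = 20. So Q = 80 and P = 218.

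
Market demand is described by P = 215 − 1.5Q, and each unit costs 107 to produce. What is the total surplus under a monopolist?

A monopolist chooses Q where MR = MC. MR = 215 − 3Q; setting this equal to 107 gives Q = 36 and P = 161.
CS = ½·(215 − 161)·36 = 972; PS = (161 − 107)·36 = 1944; TS = 2916.

TS = 2916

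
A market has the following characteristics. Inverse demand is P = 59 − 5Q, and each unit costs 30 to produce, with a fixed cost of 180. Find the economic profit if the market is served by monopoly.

The monopolist equates marginal revenue to marginal cost: 59 − 10Q = 30, so Q = 2.9. From demand, P = 44.5.
Profit = (44.5 − 30)·2.9 − 180 = −137.95.

Profit = −137.95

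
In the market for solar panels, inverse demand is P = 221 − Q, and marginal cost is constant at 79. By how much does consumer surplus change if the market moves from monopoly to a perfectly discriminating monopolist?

Consumer surplus falls by 2520.5

A monopolist chooses Q where MR = MC. MR = 221 − 2Q; setting this equal to 79 gives Q = 71 and P = 150.
CS = ½·(221 − 150)·71 = 2520.5.
Under first-degree price discrimination the firm charges each unit its demand price and produces up to where P = MC, i.e. Q = 142. Consumer surplus is zero; producer surplus equals total surplus.
CS = 0.
Change in consumer surplus: 0 − 2520.5 = −2520.5.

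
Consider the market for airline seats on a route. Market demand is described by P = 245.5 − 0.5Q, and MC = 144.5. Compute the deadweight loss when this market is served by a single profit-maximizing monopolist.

DWL = 2550.25

Perfect competition: P = MC = 144.5, so 245.5 − 0.5Q = 144.5 and Q = 202.
Monopoly sets MR = MC: 245.5 − Q = 144.5 ⇒ Q = 101, P = 245.5 − 0.5·101 = 195.
DWL is the triangle between Q = 101 and Q = 202: ½·(202 − 101)·(195 − 144.5) = 2550.25.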